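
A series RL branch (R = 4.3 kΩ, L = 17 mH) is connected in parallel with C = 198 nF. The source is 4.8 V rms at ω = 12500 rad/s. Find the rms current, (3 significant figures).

11.9 mA

X_L = ωL = 213 Ω
X_C = 1/(ωC) = 404 Ω
Branch 1 (R+jX_L): Z₁ = 4300 + j213 Ω, |Z₁| = 4310 Ω
Branch 2 (−jX_C): Z₂ = −j404 Ω
Parallel: Z = Z₁Z₂/(Z₁+Z₂), |Z| = 404 Ω, ∠Z = -84.6°
I = V/|Z| = 4.8/404 = 11.9 mA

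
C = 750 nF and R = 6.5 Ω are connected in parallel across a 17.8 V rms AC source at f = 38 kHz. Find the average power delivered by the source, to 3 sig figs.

48.7 W

ω = 2πf = 238800 rad/s
X_C = 1/(ωC) = 5.58 Ω
Parallel: admittances add. Y = 1/R + jωC
Y = (0.154 + j0.179) S
|Y| = 0.236 S → |Z| = 1/|Y| = 4.24 Ω, ∠Z = −∠Y = -49.3°
I = V/|Z| = 4.20 A
P = VI cos φ = 17.8 × 4.20 × cos(-49.3°) = 48.7 W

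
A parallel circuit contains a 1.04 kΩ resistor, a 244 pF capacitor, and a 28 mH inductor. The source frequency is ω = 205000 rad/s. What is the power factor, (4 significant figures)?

0.9918

X_L = ωL = 5740 Ω
X_C = 1/(ωC) = 19990 Ω
Parallel: admittances add. Y = 1/R + 1/(jωL) + jωC
Y = (0.0009615 − j0.0001242) S
|Y| = 0.0009695 S → |Z| = 1/|Y| = 1031 Ω, ∠Z = −∠Y = 7.360°
cos φ = cos(7.360°) = 0.9918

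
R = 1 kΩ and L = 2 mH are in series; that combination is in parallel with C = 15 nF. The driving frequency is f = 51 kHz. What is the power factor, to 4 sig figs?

ω = 2πf = 320400 rad/s
X_L = ωL = 640.9 Ω
X_C = 1/(ωC) = 208.0 Ω
Branch 1 (R+jX_L): Z₁ = 1000 + j640.9 Ω, |Z₁| = 1188 Ω
Branch 2 (−jX_C): Z₂ = −j208.0 Ω
Parallel: Z = Z₁Z₂/(Z₁+Z₂), |Z| = 226.8 Ω, ∠Z = -80.75°
cos φ = cos(-80.75°) = 0.1607

0.1607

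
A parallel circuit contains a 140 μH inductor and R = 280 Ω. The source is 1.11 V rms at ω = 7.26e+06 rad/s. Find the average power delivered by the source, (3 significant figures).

4.40 mW

X_L = ωL = 1020 Ω
Parallel: admittances add. Y = 1/R + 1/(jωL)
Y = (0.00357 − j0.000984) S
|Y| = 0.00370 S → |Z| = 1/|Y| = 270 Ω, ∠Z = −∠Y = 15.4°
I = V/|Z| = 4.11 mA
P = VI cos φ = 1.11 × 0.00411 × cos(15.4°) = 4.40 mW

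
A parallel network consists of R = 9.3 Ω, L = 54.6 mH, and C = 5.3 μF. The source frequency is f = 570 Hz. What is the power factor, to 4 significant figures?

ω = 2πf = 3581 rad/s
X_L = ωL = 195.5 Ω
X_C = 1/(ωC) = 52.68 Ω
Parallel: admittances add. Y = 1/R + 1/(jωL) + jωC
Y = (0.1075 + j0.01387) S
|Y| = 0.1084 S → |Z| = 1/|Y| = 9.224 Ω, ∠Z = −∠Y = -7.349°
cos φ = cos(-7.349°) = 0.9918

0.9918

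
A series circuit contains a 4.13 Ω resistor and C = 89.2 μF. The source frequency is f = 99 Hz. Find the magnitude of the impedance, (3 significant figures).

18.5 Ω

ω = 2πf = 622.0 rad/s
X_C = 1/(ωC) = 18.0 Ω
Z = 4.13 − j18.0 Ω
|Z| = √(4.13² + 18.0²) = 18.5 Ω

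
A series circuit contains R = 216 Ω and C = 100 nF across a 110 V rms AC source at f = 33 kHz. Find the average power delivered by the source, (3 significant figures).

53.4 W

ω = 2πf = 207300 rad/s
X_C = 1/(ωC) = 48.2 Ω
Z = 216 − j48.2 Ω
|Z| = √(216² + 48.2²) = 221 Ω
∠Z = arctan(-48.2/216) = -12.6°
I = V/|Z| = 497 mA
P = VI cos φ = 110 × 0.497 × cos(-12.6°) = 53.4 W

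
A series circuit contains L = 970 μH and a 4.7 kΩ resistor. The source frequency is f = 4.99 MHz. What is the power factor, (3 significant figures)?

ω = 2πf = 3.135e+07 rad/s
X_L = ωL = 30400 Ω
Z = 4700 + j30400 Ω
|Z| = √(4700² + 30400²) = 30800 Ω
∠Z = arctan(30400/4700) = 81.2°
cos φ = cos(81.2°) = 0.153

0.153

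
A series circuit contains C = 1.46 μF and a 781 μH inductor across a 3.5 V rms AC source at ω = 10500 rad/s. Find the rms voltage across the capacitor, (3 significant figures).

X_L = ωL = 8.20 Ω
X_C = 1/(ωC) = 65.2 Ω
Net reactance X = X_L − X_C = -57.0 Ω
Z = − j57.0 Ω
|Z| = √(0² + 57.0²) = 57.0 Ω
I = V/|Z| = 61.4 mA
V_C = I·|Z_C| = 0.0614 × 65.2 = 4.00 V

4.00 V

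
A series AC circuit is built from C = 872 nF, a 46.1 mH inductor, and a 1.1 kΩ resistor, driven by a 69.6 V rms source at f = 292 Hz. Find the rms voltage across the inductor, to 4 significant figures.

ω = 2πf = 1835 rad/s
X_L = ωL = 84.58 Ω
X_C = 1/(ωC) = 625.1 Ω
Net reactance X = X_L − X_C = -540.5 Ω
Z = 1100 − j540.5 Ω
|Z| = √(1100² + 540.5²) = 1226 Ω
I = V/|Z| = 56.79 mA
V_L = I·|Z_L| = 0.05679 × 84.58 = 4.803 V

4.803 V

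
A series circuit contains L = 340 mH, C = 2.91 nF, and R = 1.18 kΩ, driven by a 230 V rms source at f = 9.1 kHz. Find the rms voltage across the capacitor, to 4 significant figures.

ω = 2πf = 57180 rad/s
X_L = ωL = 19440 Ω
X_C = 1/(ωC) = 6010 Ω
Net reactance X = X_L − X_C = 13430 Ω
Z = 1180 + j13430 Ω
|Z| = √(1180² + 13430²) = 13480 Ω
I = V/|Z| = 17.06 mA
V_C = I·|Z_C| = 0.01706 × 6010 = 102.5 V

102.5 V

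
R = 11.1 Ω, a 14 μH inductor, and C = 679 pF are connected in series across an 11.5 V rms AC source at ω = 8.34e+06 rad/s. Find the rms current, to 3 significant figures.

X_L = ωL = 117 Ω
X_C = 1/(ωC) = 177 Ω
Net reactance X = X_L − X_C = -59.8 Ω
Z = 11.1 − j59.8 Ω
|Z| = √(11.1² + 59.8²) = 60.9 Ω
I = V/|Z| = 11.5/60.9 = 189 mA

189 mA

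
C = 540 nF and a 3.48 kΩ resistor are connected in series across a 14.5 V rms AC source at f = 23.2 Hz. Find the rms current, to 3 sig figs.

1.10 mA

ω = 2πf = 145.8 rad/s
X_C = 1/(ωC) = 12700 Ω
Z = 3480 − j12700 Ω
|Z| = √(3480² + 12700²) = 13200 Ω
I = V/|Z| = 14.5/13200 = 1.10 mA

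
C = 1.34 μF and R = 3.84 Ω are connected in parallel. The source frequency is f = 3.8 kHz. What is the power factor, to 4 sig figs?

0.9925

ω = 2πf = 23880 rad/s
X_C = 1/(ωC) = 31.26 Ω
Parallel: admittances add. Y = 1/R + jωC
Y = (0.2604 + j0.03199) S
|Y| = 0.2624 S → |Z| = 1/|Y| = 3.811 Ω, ∠Z = −∠Y = -7.004°
cos φ = cos(-7.004°) = 0.9925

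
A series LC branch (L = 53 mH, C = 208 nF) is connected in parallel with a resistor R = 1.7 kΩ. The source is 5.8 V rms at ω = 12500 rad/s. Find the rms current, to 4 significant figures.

X_L = ωL = 662.5 Ω
X_C = 1/(ωC) = 384.6 Ω
Branch 1: Z₁ = R = 1700 Ω
Branch 2 (series LC): Z₂ = j(X_L − X_C) = j277.9 Ω
Parallel: Z = Z₁Z₂/(Z₁+Z₂), |Z| = 274.2 Ω, ∠Z = 80.72°
I = V/|Z| = 5.8/274.2 = 21.15 mA

21.15 mA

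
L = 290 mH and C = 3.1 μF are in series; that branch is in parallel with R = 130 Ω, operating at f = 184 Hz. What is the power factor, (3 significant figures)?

0.397

ω = 2πf = 1156 rad/s
X_L = ωL = 335 Ω
X_C = 1/(ωC) = 279 Ω
Branch 1: Z₁ = R = 130 Ω
Branch 2 (series LC): Z₂ = j(X_L − X_C) = j56.2 Ω
Parallel: Z = Z₁Z₂/(Z₁+Z₂), |Z| = 51.6 Ω, ∠Z = 66.6°
cos φ = cos(66.6°) = 0.397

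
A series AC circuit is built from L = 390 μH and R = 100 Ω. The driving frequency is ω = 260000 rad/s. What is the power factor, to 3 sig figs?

X_L = ωL = 101 Ω
Z = 100 + j101 Ω
|Z| = √(100² + 101²) = 142 Ω
∠Z = arctan(101/100) = 45.4°
cos φ = cos(45.4°) = 0.702

0.702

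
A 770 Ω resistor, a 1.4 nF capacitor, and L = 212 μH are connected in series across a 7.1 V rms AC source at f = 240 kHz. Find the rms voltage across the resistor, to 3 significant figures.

6.96 V

ω = 2πf = 1.508e+06 rad/s
X_L = ωL = 320 Ω
X_C = 1/(ωC) = 474 Ω
Net reactance X = X_L − X_C = -154 Ω
Z = 770 − j154 Ω
|Z| = √(770² + 154²) = 785 Ω
I = V/|Z| = 9.04 mA
V_R = I·|Z_R| = 0.00904 × 770 = 6.96 V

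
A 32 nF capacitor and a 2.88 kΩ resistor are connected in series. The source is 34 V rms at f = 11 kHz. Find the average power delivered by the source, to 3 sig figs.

392 mW

ω = 2πf = 69120 rad/s
X_C = 1/(ωC) = 452 Ω
Z = 2880 − j452 Ω
|Z| = √(2880² + 452²) = 2920 Ω
∠Z = arctan(-452/2880) = -8.92°
I = V/|Z| = 11.7 mA
P = VI cos φ = 34 × 0.0117 × cos(-8.92°) = 392 mW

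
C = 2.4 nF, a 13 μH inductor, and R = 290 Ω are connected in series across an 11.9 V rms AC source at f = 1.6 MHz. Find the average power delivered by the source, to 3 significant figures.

446 mW

ω = 2πf = 1.005e+07 rad/s
X_L = ωL = 131 Ω
X_C = 1/(ωC) = 41.4 Ω
Net reactance X = X_L − X_C = 89.2 Ω
Z = 290 + j89.2 Ω
|Z| = √(290² + 89.2²) = 303 Ω
∠Z = arctan(89.2/290) = 17.1°
I = V/|Z| = 39.2 mA
P = VI cos φ = 11.9 × 0.0392 × cos(17.1°) = 446 mW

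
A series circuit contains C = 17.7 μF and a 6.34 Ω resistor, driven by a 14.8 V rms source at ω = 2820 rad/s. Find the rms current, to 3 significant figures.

X_C = 1/(ωC) = 20.0 Ω
Z = 6.34 − j20.0 Ω
|Z| = √(6.34² + 20.0²) = 21.0 Ω
I = V/|Z| = 14.8/21.0 = 704 mA

704 mA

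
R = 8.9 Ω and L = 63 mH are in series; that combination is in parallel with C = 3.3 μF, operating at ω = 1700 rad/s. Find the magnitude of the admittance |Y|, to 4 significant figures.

X_L = ωL = 107.1 Ω
X_C = 1/(ωC) = 178.3 Ω
Branch 1 (R+jX_L): Z₁ = 8.900 + j107.1 Ω, |Z₁| = 107.5 Ω
Branch 2 (−jX_C): Z₂ = −j178.3 Ω
Parallel: Z = Z₁Z₂/(Z₁+Z₂), |Z| = 267.2 Ω, ∠Z = 78.12°
|Y| = 1/|Z| = 3.743 mS

3.743 mS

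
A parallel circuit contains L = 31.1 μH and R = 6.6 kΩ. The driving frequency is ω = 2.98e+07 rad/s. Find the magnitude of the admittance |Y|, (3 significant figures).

1.09 mS

X_L = ωL = 927 Ω
Parallel: admittances add. Y = 1/R + 1/(jωL)
Y = (0.000152 − j0.00108) S
|Y| = 0.00109 S → |Z| = 1/|Y| = 918 Ω, ∠Z = −∠Y = 82.0°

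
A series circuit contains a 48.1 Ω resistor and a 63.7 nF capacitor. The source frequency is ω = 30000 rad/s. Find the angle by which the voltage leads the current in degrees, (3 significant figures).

X_C = 1/(ωC) = 523 Ω
Z = 48.1 − j523 Ω
|Z| = √(48.1² + 523²) = 525 Ω
∠Z = arctan(-523/48.1) = -84.7°

-84.7°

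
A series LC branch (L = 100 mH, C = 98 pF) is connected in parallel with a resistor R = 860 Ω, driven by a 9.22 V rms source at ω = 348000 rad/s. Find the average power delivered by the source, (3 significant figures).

98.8 mW

X_L = ωL = 34800 Ω
X_C = 1/(ωC) = 29300 Ω
Branch 1: Z₁ = R = 860 Ω
Branch 2 (series LC): Z₂ = j(X_L − X_C) = j5480 Ω
Parallel: Z = Z₁Z₂/(Z₁+Z₂), |Z| = 850 Ω, ∠Z = 8.92°
I = V/|Z| = 10.9 mA
P = VI cos φ = 9.22 × 0.0109 × cos(8.92°) = 98.8 mW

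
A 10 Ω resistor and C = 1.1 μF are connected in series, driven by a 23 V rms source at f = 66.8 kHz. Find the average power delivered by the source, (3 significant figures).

ω = 2πf = 419700 rad/s
X_C = 1/(ωC) = 2.17 Ω
Z = 10.0 − j2.17 Ω
|Z| = √(10.0² + 2.17²) = 10.2 Ω
∠Z = arctan(-2.17/10.0) = -12.2°
I = V/|Z| = 2.25 A
P = VI cos φ = 23 × 2.25 × cos(-12.2°) = 50.5 W

50.5 W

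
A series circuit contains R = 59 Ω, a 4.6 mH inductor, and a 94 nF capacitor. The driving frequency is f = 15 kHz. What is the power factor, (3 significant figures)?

0.181

ω = 2πf = 94250 rad/s
X_L = ωL = 434 Ω
X_C = 1/(ωC) = 113 Ω
Net reactance X = X_L − X_C = 321 Ω
Z = 59.0 + j321 Ω
|Z| = √(59.0² + 321²) = 326 Ω
∠Z = arctan(321/59.0) = 79.6°
cos φ = cos(79.6°) = 0.181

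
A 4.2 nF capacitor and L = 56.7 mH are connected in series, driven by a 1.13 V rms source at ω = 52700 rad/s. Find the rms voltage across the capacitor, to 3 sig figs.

3.34 V

X_L = ωL = 2990 Ω
X_C = 1/(ωC) = 4520 Ω
Net reactance X = X_L − X_C = -1530 Ω
Z = − j1530 Ω
|Z| = √(0² + 1530²) = 1530 Ω
I = V/|Z| = 739 μA
V_C = I·|Z_C| = 0.000739 × 4520 = 3.34 V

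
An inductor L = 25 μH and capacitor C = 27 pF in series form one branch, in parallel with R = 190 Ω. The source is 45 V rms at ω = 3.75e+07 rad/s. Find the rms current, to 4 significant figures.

X_L = ωL = 937.5 Ω
X_C = 1/(ωC) = 987.7 Ω
Branch 1: Z₁ = R = 190.0 Ω
Branch 2 (series LC): Z₂ = j(X_L − X_C) = −j50.15 Ω
Parallel: Z = Z₁Z₂/(Z₁+Z₂), |Z| = 48.49 Ω, ∠Z = -75.21°
I = V/|Z| = 45/48.49 = 928.0 mA

928.0 mA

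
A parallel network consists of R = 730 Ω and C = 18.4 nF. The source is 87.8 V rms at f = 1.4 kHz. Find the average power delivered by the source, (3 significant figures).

10.6 W

ω = 2πf = 8796 rad/s
X_C = 1/(ωC) = 6180 Ω
Parallel: admittances add. Y = 1/R + jωC
Y = (0.00137 + j0.000162) S
|Y| = 0.00138 S → |Z| = 1/|Y| = 725 Ω, ∠Z = −∠Y = -6.74°
I = V/|Z| = 121 mA
P = VI cos φ = 87.8 × 0.121 × cos(-6.74°) = 10.6 W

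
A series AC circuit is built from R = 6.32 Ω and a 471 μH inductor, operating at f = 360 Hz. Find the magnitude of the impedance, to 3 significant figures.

6.41 Ω

ω = 2πf = 2262 rad/s
X_L = ωL = 1.07 Ω
Z = 6.32 + j1.07 Ω
|Z| = √(6.32² + 1.07²) = 6.41 Ω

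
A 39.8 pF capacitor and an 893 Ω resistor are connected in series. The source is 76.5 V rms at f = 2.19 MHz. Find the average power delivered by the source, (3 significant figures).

ω = 2πf = 1.376e+07 rad/s
X_C = 1/(ωC) = 1830 Ω
Z = 893 − j1830 Ω
|Z| = √(893² + 1830²) = 2030 Ω
∠Z = arctan(-1830/893) = -63.9°
I = V/|Z| = 37.6 mA
P = VI cos φ = 76.5 × 0.0376 × cos(-63.9°) = 1.26 W

1.26 W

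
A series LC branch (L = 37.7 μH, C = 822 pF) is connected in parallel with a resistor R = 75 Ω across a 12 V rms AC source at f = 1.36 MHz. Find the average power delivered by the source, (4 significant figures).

1.920 W

ω = 2πf = 8.545e+06 rad/s
X_L = ωL = 322.2 Ω
X_C = 1/(ωC) = 142.4 Ω
Branch 1: Z₁ = R = 75.00 Ω
Branch 2 (series LC): Z₂ = j(X_L − X_C) = j179.8 Ω
Parallel: Z = Z₁Z₂/(Z₁+Z₂), |Z| = 69.22 Ω, ∠Z = 22.64°
I = V/|Z| = 173.4 mA
P = VI cos φ = 12 × 0.1734 × cos(22.64°) = 1.920 W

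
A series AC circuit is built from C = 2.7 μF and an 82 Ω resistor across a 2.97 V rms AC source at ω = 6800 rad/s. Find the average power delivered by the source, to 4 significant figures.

74.64 mW

X_C = 1/(ωC) = 54.47 Ω
Z = 82.00 − j54.47 Ω
|Z| = √(82.00² + 54.47²) = 98.44 Ω
∠Z = arctan(-54.47/82.00) = -33.59°
I = V/|Z| = 30.17 mA
P = VI cos φ = 2.97 × 0.03017 × cos(-33.59°) = 74.64 mW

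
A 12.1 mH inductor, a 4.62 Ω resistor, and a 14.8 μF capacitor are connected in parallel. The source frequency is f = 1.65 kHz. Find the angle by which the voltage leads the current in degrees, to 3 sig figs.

-33.9°

ω = 2πf = 10370 rad/s
X_L = ωL = 125 Ω
X_C = 1/(ωC) = 6.52 Ω
Parallel: admittances add. Y = 1/R + 1/(jωL) + jωC
Y = (0.216 + j0.145) S
|Y| = 0.261 S → |Z| = 1/|Y| = 3.83 Ω, ∠Z = −∠Y = -33.9°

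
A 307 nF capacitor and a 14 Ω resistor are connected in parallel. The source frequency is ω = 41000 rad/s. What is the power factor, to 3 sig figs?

X_C = 1/(ωC) = 79.4 Ω
Parallel: admittances add. Y = 1/R + jωC
Y = (0.0714 + j0.0126) S
|Y| = 0.0725 S → |Z| = 1/|Y| = 13.8 Ω, ∠Z = −∠Y = -9.99°
cos φ = cos(-9.99°) = 0.985

0.985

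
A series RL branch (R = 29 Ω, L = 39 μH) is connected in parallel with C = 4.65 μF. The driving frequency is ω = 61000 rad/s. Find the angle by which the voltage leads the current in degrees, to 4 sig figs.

X_L = ωL = 2.379 Ω
X_C = 1/(ωC) = 3.525 Ω
Branch 1 (R+jX_L): Z₁ = 29.00 + j2.379 Ω, |Z₁| = 29.10 Ω
Branch 2 (−jX_C): Z₂ = −j3.525 Ω
Parallel: Z = Z₁Z₂/(Z₁+Z₂), |Z| = 3.535 Ω, ∠Z = -83.05°

-83.05°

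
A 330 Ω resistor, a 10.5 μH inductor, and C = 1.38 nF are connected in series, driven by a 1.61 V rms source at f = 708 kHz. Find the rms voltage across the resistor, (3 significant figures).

ω = 2πf = 4.448e+06 rad/s
X_L = ωL = 46.7 Ω
X_C = 1/(ωC) = 163 Ω
Net reactance X = X_L − X_C = -116 Ω
Z = 330 − j116 Ω
|Z| = √(330² + 116²) = 350 Ω
I = V/|Z| = 4.60 mA
V_R = I·|Z_R| = 0.00460 × 330 = 1.52 V

1.52 V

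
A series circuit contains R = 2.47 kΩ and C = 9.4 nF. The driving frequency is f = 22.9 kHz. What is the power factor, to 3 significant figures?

0.958

ω = 2πf = 143900 rad/s
X_C = 1/(ωC) = 739 Ω
Z = 2470 − j739 Ω
|Z| = √(2470² + 739²) = 2580 Ω
∠Z = arctan(-739/2470) = -16.7°
cos φ = cos(-16.7°) = 0.958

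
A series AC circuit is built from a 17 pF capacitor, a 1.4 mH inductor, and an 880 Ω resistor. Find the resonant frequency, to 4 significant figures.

1.032 MHz

ω₀ = 1/√(LC) = 1/√(0.0014 × 1.7e-11) = 6.482e+06 rad/s
f₀ = ω₀/(2π) = 1.032 MHz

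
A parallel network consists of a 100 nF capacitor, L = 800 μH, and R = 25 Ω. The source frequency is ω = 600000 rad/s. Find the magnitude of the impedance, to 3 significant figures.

X_L = ωL = 480 Ω
X_C = 1/(ωC) = 16.7 Ω
Parallel: admittances add. Y = 1/R + 1/(jωL) + jωC
Y = (0.0400 + j0.0579) S
|Y| = 0.0704 S → |Z| = 1/|Y| = 14.2 Ω, ∠Z = −∠Y = -55.4°

14.2 Ω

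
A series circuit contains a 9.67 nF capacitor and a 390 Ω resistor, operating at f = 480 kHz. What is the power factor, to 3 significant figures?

0.996

ω = 2πf = 3.016e+06 rad/s
X_C = 1/(ωC) = 34.3 Ω
Z = 390 − j34.3 Ω
|Z| = √(390² + 34.3²) = 392 Ω
∠Z = arctan(-34.3/390) = -5.02°
cos φ = cos(-5.02°) = 0.996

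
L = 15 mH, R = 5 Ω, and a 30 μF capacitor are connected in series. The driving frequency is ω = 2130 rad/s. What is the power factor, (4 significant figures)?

0.2933

X_L = ωL = 31.95 Ω
X_C = 1/(ωC) = 15.65 Ω
Net reactance X = X_L − X_C = 16.30 Ω
Z = 5.000 + j16.30 Ω
|Z| = √(5.000² + 16.30²) = 17.05 Ω
∠Z = arctan(16.30/5.000) = 72.95°
cos φ = cos(72.95°) = 0.2933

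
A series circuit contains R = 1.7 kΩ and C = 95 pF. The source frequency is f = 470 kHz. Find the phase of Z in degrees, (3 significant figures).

ω = 2πf = 2.953e+06 rad/s
X_C = 1/(ωC) = 3560 Ω
Z = 1700 − j3560 Ω
|Z| = √(1700² + 3560²) = 3950 Ω
∠Z = arctan(-3560/1700) = -64.5°

-64.5°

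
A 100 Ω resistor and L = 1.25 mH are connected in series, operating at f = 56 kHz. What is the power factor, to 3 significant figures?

0.222

ω = 2πf = 351900 rad/s
X_L = ωL = 440 Ω
Z = 100 + j440 Ω
|Z| = √(100² + 440²) = 451 Ω
∠Z = arctan(440/100) = 77.2°
cos φ = cos(77.2°) = 0.222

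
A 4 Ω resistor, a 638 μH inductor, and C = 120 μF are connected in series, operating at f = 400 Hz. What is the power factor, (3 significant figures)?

ω = 2πf = 2513 rad/s
X_L = ωL = 1.60 Ω
X_C = 1/(ωC) = 3.32 Ω
Net reactance X = X_L − X_C = -1.71 Ω
Z = 4.00 − j1.71 Ω
|Z| = √(4.00² + 1.71²) = 4.35 Ω
∠Z = arctan(-1.71/4.00) = -23.2°
cos φ = cos(-23.2°) = 0.919

0.919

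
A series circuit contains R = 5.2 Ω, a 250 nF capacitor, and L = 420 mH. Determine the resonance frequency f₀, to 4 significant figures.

ω₀ = 1/√(LC) = 1/√(0.42 × 2.5e-07) = 3086 rad/s
f₀ = ω₀/(2π) = 491.2 Hz

491.2 Hz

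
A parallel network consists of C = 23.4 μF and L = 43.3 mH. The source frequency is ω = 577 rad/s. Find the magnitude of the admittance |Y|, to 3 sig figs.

26.5 mS

X_L = ωL = 25.0 Ω
X_C = 1/(ωC) = 74.1 Ω
Parallel: admittances add. Y = 1/(jωL) + jωC
Y = (0 − j0.0265) S
|Y| = 0.0265 S → |Z| = 1/|Y| = 37.7 Ω, ∠Z = −∠Y = 90.0°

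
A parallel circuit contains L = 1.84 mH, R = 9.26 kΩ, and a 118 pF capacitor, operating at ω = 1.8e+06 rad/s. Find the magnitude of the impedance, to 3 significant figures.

X_L = ωL = 3310 Ω
X_C = 1/(ωC) = 4710 Ω
Parallel: admittances add. Y = 1/R + 1/(jωL) + jωC
Y = (0.000108 − j8.95e-05) S
|Y| = 0.000140 S → |Z| = 1/|Y| = 7130 Ω, ∠Z = −∠Y = 39.7°

7130 Ω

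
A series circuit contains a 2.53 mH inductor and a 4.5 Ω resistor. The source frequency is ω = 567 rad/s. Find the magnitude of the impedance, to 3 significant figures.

4.72 Ω

X_L = ωL = 1.43 Ω
Z = 4.50 + j1.43 Ω
|Z| = √(4.50² + 1.43²) = 4.72 Ω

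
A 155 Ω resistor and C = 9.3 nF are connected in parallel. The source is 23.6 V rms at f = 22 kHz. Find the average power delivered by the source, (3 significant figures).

ω = 2πf = 138200 rad/s
X_C = 1/(ωC) = 778 Ω
Parallel: admittances add. Y = 1/R + jωC
Y = (0.00645 + j0.00129) S
|Y| = 0.00658 S → |Z| = 1/|Y| = 152 Ω, ∠Z = −∠Y = -11.3°
I = V/|Z| = 155 mA
P = VI cos φ = 23.6 × 0.155 × cos(-11.3°) = 3.59 W

3.59 W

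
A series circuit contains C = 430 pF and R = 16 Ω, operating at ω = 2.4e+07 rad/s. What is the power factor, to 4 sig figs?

X_C = 1/(ωC) = 96.90 Ω
Z = 16.00 − j96.90 Ω
|Z| = √(16.00² + 96.90²) = 98.21 Ω
∠Z = arctan(-96.90/16.00) = -80.62°
cos φ = cos(-80.62°) = 0.1629

0.1629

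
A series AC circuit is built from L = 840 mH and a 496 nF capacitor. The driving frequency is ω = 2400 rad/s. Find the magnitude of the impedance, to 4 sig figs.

X_L = ωL = 2016 Ω
X_C = 1/(ωC) = 840.1 Ω
Net reactance X = X_L − X_C = 1176 Ω
Z = j1176 Ω
|Z| = √(0² + 1176²) = 1176 Ω

1176 Ω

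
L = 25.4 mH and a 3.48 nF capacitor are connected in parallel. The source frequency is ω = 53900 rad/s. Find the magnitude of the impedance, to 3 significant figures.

X_L = ωL = 1370 Ω
X_C = 1/(ωC) = 5330 Ω
Parallel: admittances add. Y = 1/(jωL) + jωC
Y = (0 − j0.000543) S
|Y| = 0.000543 S → |Z| = 1/|Y| = 1840 Ω, ∠Z = −∠Y = 90.0°

1840 Ω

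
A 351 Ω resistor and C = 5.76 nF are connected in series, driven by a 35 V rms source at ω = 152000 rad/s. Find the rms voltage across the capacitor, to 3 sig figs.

33.5 V

X_C = 1/(ωC) = 1140 Ω
Z = 351 − j1140 Ω
|Z| = √(351² + 1140²) = 1190 Ω
I = V/|Z| = 29.3 mA
V_C = I·|Z_C| = 0.0293 × 1140 = 33.5 V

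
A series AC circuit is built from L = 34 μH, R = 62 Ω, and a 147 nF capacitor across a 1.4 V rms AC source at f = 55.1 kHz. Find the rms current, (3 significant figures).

22.4 mA

ω = 2πf = 346200 rad/s
X_L = ωL = 11.8 Ω
X_C = 1/(ωC) = 19.6 Ω
Net reactance X = X_L − X_C = -7.88 Ω
Z = 62.0 − j7.88 Ω
|Z| = √(62.0² + 7.88²) = 62.5 Ω
I = V/|Z| = 1.4/62.5 = 22.4 mA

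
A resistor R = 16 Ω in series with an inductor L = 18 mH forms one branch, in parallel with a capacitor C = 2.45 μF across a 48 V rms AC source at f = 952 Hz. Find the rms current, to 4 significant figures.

275.0 mA

ω = 2πf = 5982 rad/s
X_L = ωL = 107.7 Ω
X_C = 1/(ωC) = 68.24 Ω
Branch 1 (R+jX_L): Z₁ = 16.00 + j107.7 Ω, |Z₁| = 108.9 Ω
Branch 2 (−jX_C): Z₂ = −j68.24 Ω
Parallel: Z = Z₁Z₂/(Z₁+Z₂), |Z| = 174.5 Ω, ∠Z = -76.37°
I = V/|Z| = 48/174.5 = 275.0 mA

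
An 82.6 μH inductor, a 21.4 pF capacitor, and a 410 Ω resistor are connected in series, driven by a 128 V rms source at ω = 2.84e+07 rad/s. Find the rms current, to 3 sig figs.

158 mA

X_L = ωL = 2350 Ω
X_C = 1/(ωC) = 1650 Ω
Net reactance X = X_L − X_C = 700 Ω
Z = 410 + j700 Ω
|Z| = √(410² + 700²) = 812 Ω
I = V/|Z| = 128/812 = 158 mA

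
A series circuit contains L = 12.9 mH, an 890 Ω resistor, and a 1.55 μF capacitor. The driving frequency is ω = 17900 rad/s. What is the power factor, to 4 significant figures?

X_L = ωL = 230.9 Ω
X_C = 1/(ωC) = 36.04 Ω
Net reactance X = X_L − X_C = 194.9 Ω
Z = 890.0 + j194.9 Ω
|Z| = √(890.0² + 194.9²) = 911.1 Ω
∠Z = arctan(194.9/890.0) = 12.35°
cos φ = cos(12.35°) = 0.9769

0.9769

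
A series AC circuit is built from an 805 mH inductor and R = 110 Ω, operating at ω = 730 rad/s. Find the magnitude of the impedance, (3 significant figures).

598 Ω

X_L = ωL = 588 Ω
Z = 110 + j588 Ω
|Z| = √(110² + 588²) = 598 Ω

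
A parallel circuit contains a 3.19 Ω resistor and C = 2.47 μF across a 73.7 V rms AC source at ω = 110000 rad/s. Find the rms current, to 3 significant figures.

30.6 A

X_C = 1/(ωC) = 3.68 Ω
Parallel: admittances add. Y = 1/R + jωC
Y = (0.313 + j0.272) S
|Y| = 0.415 S → |Z| = 1/|Y| = 2.41 Ω, ∠Z = −∠Y = -40.9°
I = V/|Z| = 73.7/2.41 = 30.6 A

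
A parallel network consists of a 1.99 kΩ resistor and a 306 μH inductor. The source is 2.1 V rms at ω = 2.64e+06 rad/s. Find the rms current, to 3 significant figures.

X_L = ωL = 808 Ω
Parallel: admittances add. Y = 1/R + 1/(jωL)
Y = (0.000503 − j0.00124) S
|Y| = 0.00134 S → |Z| = 1/|Y| = 749 Ω, ∠Z = −∠Y = 67.9°
I = V/|Z| = 2.1/749 = 2.81 mA

2.81 mA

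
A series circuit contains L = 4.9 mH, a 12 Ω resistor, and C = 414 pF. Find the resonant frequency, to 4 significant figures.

ω₀ = 1/√(LC) = 1/√(0.0049 × 4.14e-10) = 702100 rad/s
f₀ = ω₀/(2π) = 111.7 kHz

111.7 kHz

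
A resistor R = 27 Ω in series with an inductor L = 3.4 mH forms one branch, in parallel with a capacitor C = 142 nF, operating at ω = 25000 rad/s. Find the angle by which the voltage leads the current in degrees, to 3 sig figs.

64.6°

X_L = ωL = 85.0 Ω
X_C = 1/(ωC) = 282 Ω
Branch 1 (R+jX_L): Z₁ = 27.0 + j85.0 Ω, |Z₁| = 89.2 Ω
Branch 2 (−jX_C): Z₂ = −j282 Ω
Parallel: Z = Z₁Z₂/(Z₁+Z₂), |Z| = 127 Ω, ∠Z = 64.6°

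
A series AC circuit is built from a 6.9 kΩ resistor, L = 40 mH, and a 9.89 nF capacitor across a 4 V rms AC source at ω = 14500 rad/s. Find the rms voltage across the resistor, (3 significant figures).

2.93 V

X_L = ωL = 580 Ω
X_C = 1/(ωC) = 6970 Ω
Net reactance X = X_L − X_C = -6390 Ω
Z = 6900 − j6390 Ω
|Z| = √(6900² + 6390²) = 9410 Ω
I = V/|Z| = 425 μA
V_R = I·|Z_R| = 0.000425 × 6900 = 2.93 V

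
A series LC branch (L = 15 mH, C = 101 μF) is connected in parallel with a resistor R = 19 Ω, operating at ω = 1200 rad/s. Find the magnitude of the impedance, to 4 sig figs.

X_L = ωL = 18.00 Ω
X_C = 1/(ωC) = 8.251 Ω
Branch 1: Z₁ = R = 19.00 Ω
Branch 2 (series LC): Z₂ = j(X_L − X_C) = j9.749 Ω
Parallel: Z = Z₁Z₂/(Z₁+Z₂), |Z| = 8.674 Ω, ∠Z = 62.84°

8.674 Ω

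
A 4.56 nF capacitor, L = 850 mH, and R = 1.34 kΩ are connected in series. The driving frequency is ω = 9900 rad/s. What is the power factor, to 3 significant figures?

0.0971

X_L = ωL = 8420 Ω
X_C = 1/(ωC) = 22200 Ω
Net reactance X = X_L − X_C = -13700 Ω
Z = 1340 − j13700 Ω
|Z| = √(1340² + 13700²) = 13800 Ω
∠Z = arctan(-13700/1340) = -84.4°
cos φ = cos(-84.4°) = 0.0971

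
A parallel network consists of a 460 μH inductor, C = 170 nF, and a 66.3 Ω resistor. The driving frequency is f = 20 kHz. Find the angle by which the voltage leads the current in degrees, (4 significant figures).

-15.08°

ω = 2πf = 125700 rad/s
X_L = ωL = 57.81 Ω
X_C = 1/(ωC) = 46.81 Ω
Parallel: admittances add. Y = 1/R + 1/(jωL) + jωC
Y = (0.01508 + j0.004063) S
|Y| = 0.01562 S → |Z| = 1/|Y| = 64.02 Ω, ∠Z = −∠Y = -15.08°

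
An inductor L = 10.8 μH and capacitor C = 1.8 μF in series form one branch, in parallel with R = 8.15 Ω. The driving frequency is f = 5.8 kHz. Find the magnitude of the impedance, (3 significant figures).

7.14 Ω

ω = 2πf = 36440 rad/s
X_L = ωL = 0.394 Ω
X_C = 1/(ωC) = 15.2 Ω
Branch 1: Z₁ = R = 8.15 Ω
Branch 2 (series LC): Z₂ = j(X_L − X_C) = −j14.9 Ω
Parallel: Z = Z₁Z₂/(Z₁+Z₂), |Z| = 7.14 Ω, ∠Z = -28.8°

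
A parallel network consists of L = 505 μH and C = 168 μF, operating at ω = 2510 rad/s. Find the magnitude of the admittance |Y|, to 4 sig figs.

367.2 mS

X_L = ωL = 1.268 Ω
X_C = 1/(ωC) = 2.371 Ω
Parallel: admittances add. Y = 1/(jωL) + jωC
Y = (0 − j0.3672) S
|Y| = 0.3672 S → |Z| = 1/|Y| = 2.723 Ω, ∠Z = −∠Y = 90.00°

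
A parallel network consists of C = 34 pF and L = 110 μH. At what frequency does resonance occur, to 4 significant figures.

ω₀ = 1/√(LC) = 1/√(0.00011 × 3.4e-11) = 1.635e+07 rad/s
f₀ = ω₀/(2π) = 2.602 MHz

2.602 MHz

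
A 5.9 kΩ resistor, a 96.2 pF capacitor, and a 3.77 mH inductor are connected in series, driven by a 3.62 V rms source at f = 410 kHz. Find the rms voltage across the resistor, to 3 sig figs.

ω = 2πf = 2.576e+06 rad/s
X_L = ωL = 9710 Ω
X_C = 1/(ωC) = 4040 Ω
Net reactance X = X_L − X_C = 5680 Ω
Z = 5900 + j5680 Ω
|Z| = √(5900² + 5680²) = 8190 Ω
I = V/|Z| = 442 μA
V_R = I·|Z_R| = 0.000442 × 5900 = 2.61 V

2.61 V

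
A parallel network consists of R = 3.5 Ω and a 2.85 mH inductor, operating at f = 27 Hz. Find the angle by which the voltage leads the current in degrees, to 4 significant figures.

ω = 2πf = 169.6 rad/s
X_L = ωL = 0.4835 Ω
Parallel: admittances add. Y = 1/R + 1/(jωL)
Y = (0.2857 − j2.068) S
|Y| = 2.088 S → |Z| = 1/|Y| = 0.4789 Ω, ∠Z = −∠Y = 82.13°

82.13°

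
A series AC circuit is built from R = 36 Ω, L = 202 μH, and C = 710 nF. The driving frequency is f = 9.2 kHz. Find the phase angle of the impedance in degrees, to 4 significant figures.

-19.42°

ω = 2πf = 57810 rad/s
X_L = ωL = 11.68 Ω
X_C = 1/(ωC) = 24.37 Ω
Net reactance X = X_L − X_C = -12.69 Ω
Z = 36.00 − j12.69 Ω
|Z| = √(36.00² + 12.69²) = 38.17 Ω
∠Z = arctan(-12.69/36.00) = -19.42°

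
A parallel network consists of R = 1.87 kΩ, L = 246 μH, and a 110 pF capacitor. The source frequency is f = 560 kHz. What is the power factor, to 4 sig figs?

0.5713

ω = 2πf = 3.519e+06 rad/s
X_L = ωL = 865.6 Ω
X_C = 1/(ωC) = 2584 Ω
Parallel: admittances add. Y = 1/R + 1/(jωL) + jωC
Y = (0.0005348 − j0.0007683) S
|Y| = 0.0009361 S → |Z| = 1/|Y| = 1068 Ω, ∠Z = −∠Y = 55.16°
cos φ = cos(55.16°) = 0.5713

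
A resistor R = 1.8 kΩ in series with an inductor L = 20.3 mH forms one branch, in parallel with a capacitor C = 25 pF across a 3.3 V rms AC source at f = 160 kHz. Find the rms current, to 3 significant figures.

78.8 μA

ω = 2πf = 1.005e+06 rad/s
X_L = ωL = 20400 Ω
X_C = 1/(ωC) = 39800 Ω
Branch 1 (R+jX_L): Z₁ = 1800 + j20400 Ω, |Z₁| = 20500 Ω
Branch 2 (−jX_C): Z₂ = −j39800 Ω
Parallel: Z = Z₁Z₂/(Z₁+Z₂), |Z| = 41900 Ω, ∠Z = 79.7°
I = V/|Z| = 3.3/41900 = 78.8 μA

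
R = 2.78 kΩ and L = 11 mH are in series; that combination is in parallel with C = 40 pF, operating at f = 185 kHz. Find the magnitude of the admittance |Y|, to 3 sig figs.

32.5 μS

ω = 2πf = 1.162e+06 rad/s
X_L = ωL = 12800 Ω
X_C = 1/(ωC) = 21500 Ω
Branch 1 (R+jX_L): Z₁ = 2780 + j12800 Ω, |Z₁| = 13100 Ω
Branch 2 (−jX_C): Z₂ = −j21500 Ω
Parallel: Z = Z₁Z₂/(Z₁+Z₂), |Z| = 30700 Ω, ∠Z = 60.1°
|Y| = 1/|Z| = 32.5 μS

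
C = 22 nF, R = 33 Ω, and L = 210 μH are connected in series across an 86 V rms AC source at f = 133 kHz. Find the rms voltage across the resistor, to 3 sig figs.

ω = 2πf = 835700 rad/s
X_L = ωL = 175 Ω
X_C = 1/(ωC) = 54.4 Ω
Net reactance X = X_L − X_C = 121 Ω
Z = 33.0 + j121 Ω
|Z| = √(33.0² + 121²) = 126 Ω
I = V/|Z| = 685 mA
V_R = I·|Z_R| = 0.685 × 33.0 = 22.6 V

22.6 V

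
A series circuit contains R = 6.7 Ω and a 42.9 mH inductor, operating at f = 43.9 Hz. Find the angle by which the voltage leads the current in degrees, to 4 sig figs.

ω = 2πf = 275.8 rad/s
X_L = ωL = 11.83 Ω
Z = 6.700 + j11.83 Ω
|Z| = √(6.700² + 11.83²) = 13.60 Ω
∠Z = arctan(11.83/6.700) = 60.48°

60.48°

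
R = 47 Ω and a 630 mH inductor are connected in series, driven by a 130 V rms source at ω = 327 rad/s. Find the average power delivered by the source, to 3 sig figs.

17.8 W

X_L = ωL = 206 Ω
Z = 47.0 + j206 Ω
|Z| = √(47.0² + 206²) = 211 Ω
∠Z = arctan(206/47.0) = 77.1°
I = V/|Z| = 615 mA
P = VI cos φ = 130 × 0.615 × cos(77.1°) = 17.8 W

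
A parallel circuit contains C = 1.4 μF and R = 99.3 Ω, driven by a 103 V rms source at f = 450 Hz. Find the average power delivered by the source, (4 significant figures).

106.8 W

ω = 2πf = 2827 rad/s
X_C = 1/(ωC) = 252.6 Ω
Parallel: admittances add. Y = 1/R + jωC
Y = (0.01007 + j0.003958) S
|Y| = 0.01082 S → |Z| = 1/|Y| = 92.42 Ω, ∠Z = −∠Y = -21.46°
I = V/|Z| = 1.115 A
P = VI cos φ = 103 × 1.115 × cos(-21.46°) = 106.8 W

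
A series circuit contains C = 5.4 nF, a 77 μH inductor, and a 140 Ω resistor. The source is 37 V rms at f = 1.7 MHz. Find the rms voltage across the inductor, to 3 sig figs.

37.2 V

ω = 2πf = 1.068e+07 rad/s
X_L = ωL = 822 Ω
X_C = 1/(ωC) = 17.3 Ω
Net reactance X = X_L − X_C = 805 Ω
Z = 140 + j805 Ω
|Z| = √(140² + 805²) = 817 Ω
I = V/|Z| = 45.3 mA
V_L = I·|Z_L| = 0.0453 × 822 = 37.2 V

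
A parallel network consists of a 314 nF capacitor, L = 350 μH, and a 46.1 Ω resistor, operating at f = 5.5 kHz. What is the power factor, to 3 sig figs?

ω = 2πf = 34560 rad/s
X_L = ωL = 12.1 Ω
X_C = 1/(ωC) = 92.2 Ω
Parallel: admittances add. Y = 1/R + 1/(jωL) + jωC
Y = (0.0217 − j0.0718) S
|Y| = 0.0750 S → |Z| = 1/|Y| = 13.3 Ω, ∠Z = −∠Y = 73.2°
cos φ = cos(73.2°) = 0.289

0.289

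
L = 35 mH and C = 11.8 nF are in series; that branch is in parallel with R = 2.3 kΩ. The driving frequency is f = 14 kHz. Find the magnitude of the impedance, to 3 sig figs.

ω = 2πf = 87960 rad/s
X_L = ωL = 3080 Ω
X_C = 1/(ωC) = 963 Ω
Branch 1: Z₁ = R = 2300 Ω
Branch 2 (series LC): Z₂ = j(X_L − X_C) = j2120 Ω
Parallel: Z = Z₁Z₂/(Z₁+Z₂), |Z| = 1560 Ω, ∠Z = 47.4°

1560 Ω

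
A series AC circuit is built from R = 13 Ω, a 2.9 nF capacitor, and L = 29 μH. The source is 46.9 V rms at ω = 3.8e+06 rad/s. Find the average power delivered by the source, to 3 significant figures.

X_L = ωL = 110 Ω
X_C = 1/(ωC) = 90.7 Ω
Net reactance X = X_L − X_C = 19.5 Ω
Z = 13.0 + j19.5 Ω
|Z| = √(13.0² + 19.5²) = 23.4 Ω
∠Z = arctan(19.5/13.0) = 56.3°
I = V/|Z| = 2.00 A
P = VI cos φ = 46.9 × 2.00 × cos(56.3°) = 52.2 W

52.2 W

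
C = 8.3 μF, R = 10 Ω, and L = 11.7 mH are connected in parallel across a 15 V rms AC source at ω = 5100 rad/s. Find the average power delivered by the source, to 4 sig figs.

22.50 W

X_L = ωL = 59.67 Ω
X_C = 1/(ωC) = 23.62 Ω
Parallel: admittances add. Y = 1/R + 1/(jωL) + jωC
Y = (0.1000 + j0.02557) S
|Y| = 0.1032 S → |Z| = 1/|Y| = 9.688 Ω, ∠Z = −∠Y = -14.34°
I = V/|Z| = 1.548 A
P = VI cos φ = 15 × 1.548 × cos(-14.34°) = 22.50 W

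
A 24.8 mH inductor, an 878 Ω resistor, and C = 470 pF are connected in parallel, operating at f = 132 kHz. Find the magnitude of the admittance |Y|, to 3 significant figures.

1.19 mS

ω = 2πf = 829400 rad/s
X_L = ωL = 20600 Ω
X_C = 1/(ωC) = 2570 Ω
Parallel: admittances add. Y = 1/R + 1/(jωL) + jωC
Y = (0.00114 + j0.000341) S
|Y| = 0.00119 S → |Z| = 1/|Y| = 841 Ω, ∠Z = −∠Y = -16.7°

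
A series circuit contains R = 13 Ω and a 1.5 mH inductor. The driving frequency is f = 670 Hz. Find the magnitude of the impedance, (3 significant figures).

14.5 Ω

ω = 2πf = 4210 rad/s
X_L = ωL = 6.31 Ω
Z = 13.0 + j6.31 Ω
|Z| = √(13.0² + 6.31²) = 14.5 Ω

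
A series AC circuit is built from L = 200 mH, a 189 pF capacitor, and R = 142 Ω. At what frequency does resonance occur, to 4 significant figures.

ω₀ = 1/√(LC) = 1/√(0.2 × 1.89e-10) = 162700 rad/s
f₀ = ω₀/(2π) = 25.89 kHz

25.89 kHz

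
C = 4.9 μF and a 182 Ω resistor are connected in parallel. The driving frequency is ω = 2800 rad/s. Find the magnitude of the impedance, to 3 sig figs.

67.7 Ω

X_C = 1/(ωC) = 72.9 Ω
Parallel: admittances add. Y = 1/R + jωC
Y = (0.00549 + j0.0137) S
|Y| = 0.0148 S → |Z| = 1/|Y| = 67.7 Ω, ∠Z = −∠Y = -68.2°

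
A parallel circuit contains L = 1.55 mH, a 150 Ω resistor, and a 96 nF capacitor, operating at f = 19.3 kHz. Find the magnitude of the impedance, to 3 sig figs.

109 Ω

ω = 2πf = 121300 rad/s
X_L = ωL = 188 Ω
X_C = 1/(ωC) = 85.9 Ω
Parallel: admittances add. Y = 1/R + 1/(jωL) + jωC
Y = (0.00667 + j0.00632) S
|Y| = 0.00919 S → |Z| = 1/|Y| = 109 Ω, ∠Z = −∠Y = -43.5°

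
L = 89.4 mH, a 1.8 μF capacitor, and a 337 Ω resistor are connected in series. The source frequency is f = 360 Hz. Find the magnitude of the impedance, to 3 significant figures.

340 Ω

ω = 2πf = 2262 rad/s
X_L = ωL = 202 Ω
X_C = 1/(ωC) = 246 Ω
Net reactance X = X_L − X_C = -43.4 Ω
Z = 337 − j43.4 Ω
|Z| = √(337² + 43.4²) = 340 Ω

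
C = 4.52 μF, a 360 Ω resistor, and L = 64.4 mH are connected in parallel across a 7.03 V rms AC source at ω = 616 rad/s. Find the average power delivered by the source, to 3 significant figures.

X_L = ωL = 39.7 Ω
X_C = 1/(ωC) = 359 Ω
Parallel: admittances add. Y = 1/R + 1/(jωL) + jωC
Y = (0.00278 − j0.0224) S
|Y| = 0.0226 S → |Z| = 1/|Y| = 44.3 Ω, ∠Z = −∠Y = 82.9°
I = V/|Z| = 159 mA
P = VI cos φ = 7.03 × 0.159 × cos(82.9°) = 137 mW

137 mW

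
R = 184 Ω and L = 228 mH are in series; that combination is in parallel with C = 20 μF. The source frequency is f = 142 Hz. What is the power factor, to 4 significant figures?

0.1595

ω = 2πf = 892.2 rad/s
X_L = ωL = 203.4 Ω
X_C = 1/(ωC) = 56.04 Ω
Branch 1 (R+jX_L): Z₁ = 184.0 + j203.4 Ω, |Z₁| = 274.3 Ω
Branch 2 (−jX_C): Z₂ = −j56.04 Ω
Parallel: Z = Z₁Z₂/(Z₁+Z₂), |Z| = 65.20 Ω, ∠Z = -80.82°
cos φ = cos(-80.82°) = 0.1595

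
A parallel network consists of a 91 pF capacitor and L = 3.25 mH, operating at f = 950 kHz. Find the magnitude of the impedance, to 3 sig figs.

2030 Ω

ω = 2πf = 5.969e+06 rad/s
X_L = ωL = 19400 Ω
X_C = 1/(ωC) = 1840 Ω
Parallel: admittances add. Y = 1/(jωL) + jωC
Y = (0 + j0.000492) S
|Y| = 0.000492 S → |Z| = 1/|Y| = 2030 Ω, ∠Z = −∠Y = -90.0°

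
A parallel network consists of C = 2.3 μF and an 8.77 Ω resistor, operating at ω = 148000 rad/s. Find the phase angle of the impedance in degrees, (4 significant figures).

-71.48°

X_C = 1/(ωC) = 2.938 Ω
Parallel: admittances add. Y = 1/R + jωC
Y = (0.1140 + j0.3404) S
|Y| = 0.3590 S → |Z| = 1/|Y| = 2.786 Ω, ∠Z = −∠Y = -71.48°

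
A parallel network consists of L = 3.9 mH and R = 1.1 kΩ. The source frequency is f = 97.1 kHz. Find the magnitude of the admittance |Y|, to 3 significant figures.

1.00 mS

ω = 2πf = 610100 rad/s
X_L = ωL = 2380 Ω
Parallel: admittances add. Y = 1/R + 1/(jωL)
Y = (0.000909 − j0.000420) S
|Y| = 0.00100 S → |Z| = 1/|Y| = 998 Ω, ∠Z = −∠Y = 24.8°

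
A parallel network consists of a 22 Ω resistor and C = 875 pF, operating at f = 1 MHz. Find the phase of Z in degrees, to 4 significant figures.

-6.897°

ω = 2πf = 6.283e+06 rad/s
X_C = 1/(ωC) = 181.9 Ω
Parallel: admittances add. Y = 1/R + jωC
Y = (0.04545 + j0.005498) S
|Y| = 0.04579 S → |Z| = 1/|Y| = 21.84 Ω, ∠Z = −∠Y = -6.897°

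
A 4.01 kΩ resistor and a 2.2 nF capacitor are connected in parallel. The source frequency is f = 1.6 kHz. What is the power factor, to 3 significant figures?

0.996

ω = 2πf = 10050 rad/s
X_C = 1/(ωC) = 45200 Ω
Parallel: admittances add. Y = 1/R + jωC
Y = (0.000249 + j2.21e-05) S
|Y| = 0.000250 S → |Z| = 1/|Y| = 3990 Ω, ∠Z = −∠Y = -5.07°
cos φ = cos(-5.07°) = 0.996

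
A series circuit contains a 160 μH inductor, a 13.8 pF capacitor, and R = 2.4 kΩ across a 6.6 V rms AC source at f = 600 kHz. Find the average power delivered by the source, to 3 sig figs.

297 μW

ω = 2πf = 3.77e+06 rad/s
X_L = ωL = 603 Ω
X_C = 1/(ωC) = 19200 Ω
Net reactance X = X_L − X_C = -18600 Ω
Z = 2400 − j18600 Ω
|Z| = √(2400² + 18600²) = 18800 Ω
∠Z = arctan(-18600/2400) = -82.7°
I = V/|Z| = 352 μA
P = VI cos φ = 6.6 × 0.000352 × cos(-82.7°) = 297 μW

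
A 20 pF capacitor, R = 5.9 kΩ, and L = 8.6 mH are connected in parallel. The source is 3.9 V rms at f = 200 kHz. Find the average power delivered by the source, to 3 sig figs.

2.58 mW

ω = 2πf = 1.257e+06 rad/s
X_L = ωL = 10800 Ω
X_C = 1/(ωC) = 39800 Ω
Parallel: admittances add. Y = 1/R + 1/(jωL) + jωC
Y = (0.000169 − j6.74e-05) S
|Y| = 0.000182 S → |Z| = 1/|Y| = 5480 Ω, ∠Z = −∠Y = 21.7°
I = V/|Z| = 711 μA
P = VI cos φ = 3.9 × 0.000711 × cos(21.7°) = 2.58 mW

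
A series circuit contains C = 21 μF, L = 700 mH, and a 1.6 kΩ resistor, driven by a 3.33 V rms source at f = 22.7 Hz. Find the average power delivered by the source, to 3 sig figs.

ω = 2πf = 142.6 rad/s
X_L = ωL = 99.8 Ω
X_C = 1/(ωC) = 334 Ω
Net reactance X = X_L − X_C = -234 Ω
Z = 1600 − j234 Ω
|Z| = √(1600² + 234²) = 1620 Ω
∠Z = arctan(-234/1600) = -8.32°
I = V/|Z| = 2.06 mA
P = VI cos φ = 3.33 × 0.00206 × cos(-8.32°) = 6.79 mW

6.79 mW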